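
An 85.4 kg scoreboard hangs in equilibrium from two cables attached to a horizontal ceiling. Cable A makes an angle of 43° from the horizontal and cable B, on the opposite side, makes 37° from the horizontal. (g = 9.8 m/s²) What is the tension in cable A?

Weight W = 85.4 × 9.8 = 836.9 N acts straight down.
Horizontal: T_A cos 43° = T_B cos 37°  →  T_B = 0.9158 T_A.
Vertical: T_A sin 43° + T_B sin 37° = 836.9.
Substituting the horizontal relation into the vertical equation gives 1.233 T_A = 836.9, so T_A = 678.7 N.

T_A ≈ 679 N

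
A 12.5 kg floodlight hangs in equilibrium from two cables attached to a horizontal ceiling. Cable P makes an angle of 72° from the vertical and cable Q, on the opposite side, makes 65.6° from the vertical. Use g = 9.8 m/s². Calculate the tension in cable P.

T_P ≈ 165 N

Angles from the horizontal: cable P is 90° − 72° = 18°, cable Q is 90° − 65.6° = 24.4°.
Weight W = 12.5 × 9.8 = 122.5 N acts straight down.
Horizontal: T_P cos 18° = T_Q cos 24.4°  →  T_Q = 1.044 T_P.
Vertical: T_P sin 18° + T_Q sin 24.4° = 122.5.
Substituting the horizontal relation into the vertical equation gives 0.7404 T_P = 122.5, so T_P = 165.4 N.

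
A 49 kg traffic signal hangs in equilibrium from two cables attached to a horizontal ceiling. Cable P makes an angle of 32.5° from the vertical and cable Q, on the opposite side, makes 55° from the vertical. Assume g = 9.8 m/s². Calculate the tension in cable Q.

T_Q ≈ 258 N

Angles from the horizontal: cable P is 90° − 32.5° = 57.5°, cable Q is 90° − 55° = 35°.
Weight W = 49 × 9.8 = 480.2 N acts straight down.
Horizontal: T_P cos 57.5° = T_Q cos 35°  →  T_P = 1.525 T_Q.
Vertical: T_P sin 57.5° + T_Q sin 35° = 480.2.
Substituting the horizontal relation into the vertical equation gives 1.859 T_Q = 480.2, so T_Q = 258.3 N.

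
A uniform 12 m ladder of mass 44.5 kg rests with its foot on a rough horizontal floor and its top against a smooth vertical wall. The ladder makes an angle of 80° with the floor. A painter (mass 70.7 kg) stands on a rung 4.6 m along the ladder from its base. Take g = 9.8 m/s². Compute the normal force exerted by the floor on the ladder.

N_floor ≈ 1130 N

ΣF_y = 0: N_floor = 44.5×9.8 + 70.7×9.8 = 1129 N.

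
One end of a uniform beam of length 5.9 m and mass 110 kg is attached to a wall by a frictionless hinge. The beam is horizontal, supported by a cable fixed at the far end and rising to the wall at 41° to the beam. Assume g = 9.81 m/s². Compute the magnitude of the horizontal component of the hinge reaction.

H_x ≈ 621 N

Take torques about the hinge: T sin 41° · 5.9 = 110×9.81×2.95 = 3183.3 N·m.
So T = 3183.3 / (0.6561 × 5.9) = 822.41 N.
ΣF_x = 0: H_x = T cos 41° = 620.68 N.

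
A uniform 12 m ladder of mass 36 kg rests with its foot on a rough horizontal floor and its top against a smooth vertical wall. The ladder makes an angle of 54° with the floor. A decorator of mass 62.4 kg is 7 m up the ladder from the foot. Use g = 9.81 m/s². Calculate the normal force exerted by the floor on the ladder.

N_floor ≈ 965 N

ΣF_y = 0: N_floor = 36×9.81 + 62.4×9.81 = 965.3 N.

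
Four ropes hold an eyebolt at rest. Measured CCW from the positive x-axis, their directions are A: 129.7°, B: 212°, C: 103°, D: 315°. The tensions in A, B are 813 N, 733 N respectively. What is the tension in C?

T_C ≈ 1210 N

Resolve: ΣF_x = 813 cos 129.7° + 733 cos 212° + T_C cos 103° + T_D cos 315° = 0.
        ΣF_y = 813 sin 129.7° + 733 sin 212° + T_C sin 103° + T_D sin 315° = 0.
The known terms sum to (-1141, 237.1) N, so -0.2250 T_C + 0.7071 T_D = 1141 and 0.9744 T_C − 0.7071 T_D = -237.1.
Solving simultaneously: T_C = 1206 N, T_D = 1997 N.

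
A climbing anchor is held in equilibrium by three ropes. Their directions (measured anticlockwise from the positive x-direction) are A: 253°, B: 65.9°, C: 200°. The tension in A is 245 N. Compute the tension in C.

Resolve: ΣF_x = 245 cos 253° + T_B cos 65.9° + T_C cos 200° = 0.
        ΣF_y = 245 sin 253° + T_B sin 65.9° + T_C sin 200° = 0.
The known terms sum to (-71.63, -234.3) N, so 0.4083 T_B − 0.9397 T_C = 71.63 and 0.9128 T_B − 0.3420 T_C = 234.3.
Solving simultaneously: T_B = 272.5 N, T_C = 42.17 N.

T_C ≈ 42.2 N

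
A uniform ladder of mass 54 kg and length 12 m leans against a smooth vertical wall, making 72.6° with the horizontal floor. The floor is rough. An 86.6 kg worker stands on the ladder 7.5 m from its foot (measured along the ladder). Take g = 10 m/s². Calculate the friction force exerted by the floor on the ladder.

f ≈ 254 N

Torques about the foot: N_wall · 12 sin 72.6° = 54×10×6 cos 72.6° + 86.6×10×7.5 cos 72.6° → N_wall = 254.23 N.
ΣF_x = 0: f_floor = N_wall = 254.23 N.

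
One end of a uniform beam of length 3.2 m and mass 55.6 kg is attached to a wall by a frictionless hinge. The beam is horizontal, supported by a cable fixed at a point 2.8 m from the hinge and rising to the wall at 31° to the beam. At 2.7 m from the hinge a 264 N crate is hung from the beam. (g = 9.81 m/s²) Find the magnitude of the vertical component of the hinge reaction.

Take torques about the hinge: T sin 31° · 2.8 = 55.6×9.81×1.6 + 264×2.7 = 1585.5 N·m.
So T = 1585.5 / (0.5150 × 2.8) = 1099.4 N.
ΣF_y = 0: H_y = (55.6×9.81 + 264) − T sin 31° = 809.44 − 566.25 = 243.19 N.

|H_y| ≈ 243 N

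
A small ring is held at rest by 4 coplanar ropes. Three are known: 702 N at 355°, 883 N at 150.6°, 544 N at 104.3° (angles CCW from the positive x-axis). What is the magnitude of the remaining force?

F ≈ 922 N

Sum the known components: ΣF_x = -204.3 N, ΣF_y = 899.4 N.
For equilibrium the remaining force must supply (−ΣF_x, −ΣF_y) = (204.3, -899.4) N.
Magnitude = √((204.3)² + (-899.4)²) = 922.3 N; direction = atan2(-899.4, 204.3) = 282.8°.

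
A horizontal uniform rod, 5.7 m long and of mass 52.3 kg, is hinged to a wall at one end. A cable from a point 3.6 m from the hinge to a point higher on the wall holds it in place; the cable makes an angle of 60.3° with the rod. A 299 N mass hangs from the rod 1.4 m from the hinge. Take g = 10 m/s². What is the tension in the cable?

Take torques about the hinge: T sin 60.3° · 3.6 = 52.3×10×2.85 + 299×1.4 = 1909.1 N·m.
So T = 1909.1 / (0.8686 × 3.6) = 610.52 N.

T ≈ 611 N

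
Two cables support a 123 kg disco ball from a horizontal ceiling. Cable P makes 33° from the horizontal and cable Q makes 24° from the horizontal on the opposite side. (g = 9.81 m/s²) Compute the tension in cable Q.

T_Q ≈ 1210 N

Weight W = 123 × 9.81 = 1207 N acts straight down.
Horizontal: T_P cos 33° = T_Q cos 24°  →  T_P = 1.089 T_Q.
Vertical: T_P sin 33° + T_Q sin 24° = 1207.
Substituting the horizontal relation into the vertical equation gives 1 T_Q = 1207, so T_Q = 1207 N.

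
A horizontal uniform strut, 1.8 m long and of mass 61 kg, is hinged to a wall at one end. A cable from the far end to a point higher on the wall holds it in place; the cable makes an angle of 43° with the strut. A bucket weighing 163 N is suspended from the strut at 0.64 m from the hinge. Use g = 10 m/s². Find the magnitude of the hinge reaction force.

Take torques about the hinge: T sin 43° · 1.8 = 61×10×0.9 + 163×0.64 = 653.32 N·m.
So T = 653.32 / (0.6820 × 1.8) = 532.19 N.
ΣF_x = 0: H_x = T cos 43° = 389.22 N.
ΣF_y = 0: H_y = (61×10 + 163) − T sin 43° = 773 − 362.96 = 410.04 N.
|H| = √(H_x² + H_y²) = √((389.22)² + (410.04)²) = 565.36 N.

|H| ≈ 565 N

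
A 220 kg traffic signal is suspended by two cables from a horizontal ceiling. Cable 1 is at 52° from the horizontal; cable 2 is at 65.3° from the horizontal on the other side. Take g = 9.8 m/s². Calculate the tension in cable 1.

Weight W = 220 × 9.8 = 2156 N acts straight down.
Horizontal: T_1 cos 52° = T_2 cos 65.3°  →  T_2 = 1.473 T_1.
Vertical: T_1 sin 52° + T_2 sin 65.3° = 2156.
Substituting the horizontal relation into the vertical equation gives 2.127 T_1 = 2156, so T_1 = 1014 N.

T_1 ≈ 1010 N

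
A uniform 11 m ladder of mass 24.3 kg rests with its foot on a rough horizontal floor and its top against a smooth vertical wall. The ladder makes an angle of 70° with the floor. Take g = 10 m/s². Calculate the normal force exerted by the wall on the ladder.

Torques about the foot: N_wall · 11 sin 70° = 24.3×10×5.5 cos 70° → N_wall = 44.222 N.

N_wall ≈ 44.2 N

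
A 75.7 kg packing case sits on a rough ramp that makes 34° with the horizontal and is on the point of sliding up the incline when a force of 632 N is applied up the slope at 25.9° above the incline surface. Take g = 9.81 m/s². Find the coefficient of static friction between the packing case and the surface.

On the verge of sliding up the incline, friction is at its maximum μN and acts down the slope.
Perpendicular to incline: N = W cos 34° − P sin 25.9° = 615.7 − 276.1 = 339.6 N.
Along incline: P cos 25.9° − μN = W sin 34° → μ = −(W sin 34° − P cos 25.9°) / N = 0.4513.

μ ≈ 0.451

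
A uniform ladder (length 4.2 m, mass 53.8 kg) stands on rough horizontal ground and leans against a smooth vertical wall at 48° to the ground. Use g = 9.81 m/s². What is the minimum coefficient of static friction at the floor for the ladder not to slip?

ΣF_y = 0: N_floor = 53.8×9.81 = 527.78 N.
Torques about the foot: N_wall · 4.2 sin 48° = 53.8×9.81×2.1 cos 48° → N_wall = 237.61 N.
ΣF_x = 0: f_floor = N_wall = 237.61 N.
μ_min = f_floor / N_floor = 237.61 / 527.78 = 0.4502.

μ_min ≈ 0.450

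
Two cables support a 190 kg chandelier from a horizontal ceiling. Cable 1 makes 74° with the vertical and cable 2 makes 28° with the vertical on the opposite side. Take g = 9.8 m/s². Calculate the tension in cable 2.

Angles from the horizontal: cable 1 is 90° − 74° = 16°, cable 2 is 90° − 28° = 62°.
Weight W = 190 × 9.8 = 1862 N acts straight down.
Horizontal: T_1 cos 16° = T_2 cos 62°  →  T_1 = 0.4884 T_2.
Vertical: T_1 sin 16° + T_2 sin 62° = 1862.
Substituting the horizontal relation into the vertical equation gives 1.018 T_2 = 1862, so T_2 = 1830 N.

T_2 ≈ 1830 N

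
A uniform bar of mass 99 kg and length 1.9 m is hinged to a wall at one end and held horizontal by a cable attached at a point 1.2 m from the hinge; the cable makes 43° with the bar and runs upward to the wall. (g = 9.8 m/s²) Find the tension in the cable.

Take torques about the hinge: T sin 43° · 1.2 = 99×9.8×0.95 = 921.69 N·m.
So T = 921.69 / (0.6820 × 1.2) = 1126.2 N.

T ≈ 1130 N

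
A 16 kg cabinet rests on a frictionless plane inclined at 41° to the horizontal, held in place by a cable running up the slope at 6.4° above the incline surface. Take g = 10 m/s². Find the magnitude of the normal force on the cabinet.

N ≈ 109 N

Take axes along and perpendicular to the incline. Weight components: W sin 41° = 105 N down-slope, W cos 41° = 120.8 N into the surface.
Along incline: T cos 6.4° = W sin 41° → T = 105.6 N.
Perpendicular: N = W cos 41° − T sin 6.4° = 109 N.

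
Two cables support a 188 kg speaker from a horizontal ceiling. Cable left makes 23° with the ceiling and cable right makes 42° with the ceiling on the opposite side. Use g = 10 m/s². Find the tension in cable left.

Weight W = 188 × 10 = 1880 N acts straight down.
Horizontal: T_left cos 23° = T_right cos 42°  →  T_right = 1.239 T_left.
Vertical: T_left sin 23° + T_right sin 42° = 1880.
Substituting the horizontal relation into the vertical equation gives 1.22 T_left = 1880, so T_left = 1542 N.

T_left ≈ 1540 N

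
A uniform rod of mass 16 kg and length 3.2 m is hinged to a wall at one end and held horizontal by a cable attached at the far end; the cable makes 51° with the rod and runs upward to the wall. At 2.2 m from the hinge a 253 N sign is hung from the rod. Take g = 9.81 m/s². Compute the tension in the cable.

Take torques about the hinge: T sin 51° · 3.2 = 16×9.81×1.6 + 253×2.2 = 807.74 N·m.
So T = 807.74 / (0.7771 × 3.2) = 324.8 N.

T ≈ 325 N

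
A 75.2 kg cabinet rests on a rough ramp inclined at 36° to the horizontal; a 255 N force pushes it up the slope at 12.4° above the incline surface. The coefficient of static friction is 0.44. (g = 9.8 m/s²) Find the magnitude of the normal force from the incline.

Axes along / perpendicular to the incline. W sin 36° = 433.2 N down-slope; W cos 36° = 596.2 N into the surface.
Perpendicular: N = W cos 36° − P sin 12.4° = 596.2 − 54.76 = 541.5 N.
Along incline: P cos 12.4° + f = W sin 36° (friction acts up-slope) → f = 433.2 − 249.1 = 184.1 N.
|f| = 184.1 N ≤ μN = 238.2 N, so the cabinet is indeed static.

N ≈ 541 N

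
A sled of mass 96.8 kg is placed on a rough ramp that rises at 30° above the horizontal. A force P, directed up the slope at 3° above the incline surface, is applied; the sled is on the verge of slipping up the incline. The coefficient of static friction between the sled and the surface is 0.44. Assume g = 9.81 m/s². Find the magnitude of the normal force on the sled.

On the verge of sliding up the incline, friction equals μN and acts down the slope.
Perpendicular: N + P sin 3° = W cos 30° = 822.4 N.
Along incline: P cos 3° = W sin 30° + μN  with W sin 30° = 474.8 N.
Solving the pair for P and N: P = 818.9 N, N = 779.5 N (and f = μN = 343 N).

N ≈ 780 N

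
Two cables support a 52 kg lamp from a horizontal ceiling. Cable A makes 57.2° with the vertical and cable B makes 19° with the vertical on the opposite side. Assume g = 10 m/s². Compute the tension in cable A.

T_A ≈ 174 N

Angles from the horizontal: cable A is 90° − 57.2° = 32.8°, cable B is 90° − 19° = 71°.
Weight W = 52 × 10 = 520 N acts straight down.
Horizontal: T_A cos 32.8° = T_B cos 71°  →  T_B = 2.582 T_A.
Vertical: T_A sin 32.8° + T_B sin 71° = 520.
Substituting the horizontal relation into the vertical equation gives 2.983 T_A = 520, so T_A = 174.3 N.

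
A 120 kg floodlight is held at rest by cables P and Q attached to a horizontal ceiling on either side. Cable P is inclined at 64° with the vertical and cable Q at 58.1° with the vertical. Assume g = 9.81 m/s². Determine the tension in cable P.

T_P ≈ 1180 N

Angles from the horizontal: cable P is 90° − 64° = 26°, cable Q is 90° − 58.1° = 31.9°.
Weight W = 120 × 9.81 = 1177 N acts straight down.
Horizontal: T_P cos 26° = T_Q cos 31.9°  →  T_Q = 1.059 T_P.
Vertical: T_P sin 26° + T_Q sin 31.9° = 1177.
Substituting the horizontal relation into the vertical equation gives 0.9978 T_P = 1177, so T_P = 1180 N.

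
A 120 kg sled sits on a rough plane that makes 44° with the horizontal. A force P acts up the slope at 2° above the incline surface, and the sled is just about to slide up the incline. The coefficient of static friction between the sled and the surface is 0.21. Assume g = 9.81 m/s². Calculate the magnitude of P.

On the verge of sliding up the incline, friction equals μN and acts down the slope.
Perpendicular: N + P sin 2° = W cos 44° = 846.8 N.
Along incline: P cos 2° = W sin 44° + μN  with W sin 44° = 817.8 N.
Solving the pair for P and N: P = 988.9 N, N = 812.3 N (and f = μN = 170.6 N).

P ≈ 989 N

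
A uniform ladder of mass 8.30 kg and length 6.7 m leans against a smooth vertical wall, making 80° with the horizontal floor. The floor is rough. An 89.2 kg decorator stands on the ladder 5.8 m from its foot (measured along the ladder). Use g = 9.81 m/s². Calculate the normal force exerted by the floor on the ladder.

N_floor ≈ 956 N

ΣF_y = 0: N_floor = 8.30×9.81 + 89.2×9.81 = 956.48 N.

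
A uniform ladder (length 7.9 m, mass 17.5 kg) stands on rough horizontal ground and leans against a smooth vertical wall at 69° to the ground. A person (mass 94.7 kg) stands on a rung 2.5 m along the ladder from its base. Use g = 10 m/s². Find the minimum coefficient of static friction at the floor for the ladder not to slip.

μ_min ≈ 0.132

ΣF_y = 0: N_floor = 17.5×10 + 94.7×10 = 1122 N.
Torques about the foot: N_wall · 7.9 sin 69° = 17.5×10×3.95 cos 69° + 94.7×10×2.5 cos 69° → N_wall = 148.63 N.
ΣF_x = 0: f_floor = N_wall = 148.63 N.
μ_min = f_floor / N_floor = 148.63 / 1122 = 0.1325.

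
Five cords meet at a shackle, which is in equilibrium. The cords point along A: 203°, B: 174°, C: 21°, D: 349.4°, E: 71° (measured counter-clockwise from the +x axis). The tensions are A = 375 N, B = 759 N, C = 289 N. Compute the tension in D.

Resolve: ΣF_x = 375 cos 203° + 759 cos 174° + 289 cos 21° + T_D cos 349.4° + T_E cos 71° = 0.
        ΣF_y = 375 sin 203° + 759 sin 174° + 289 sin 21° + T_D sin 349.4° + T_E sin 71° = 0.
The known terms sum to (-830.2, 36.38) N, so 0.9829 T_D + 0.3256 T_E = 830.2 and -0.1840 T_D + 0.9455 T_E = -36.38.
Solving simultaneously: T_D = 805.5 N, T_E = 118.2 N.

T_D ≈ 805 N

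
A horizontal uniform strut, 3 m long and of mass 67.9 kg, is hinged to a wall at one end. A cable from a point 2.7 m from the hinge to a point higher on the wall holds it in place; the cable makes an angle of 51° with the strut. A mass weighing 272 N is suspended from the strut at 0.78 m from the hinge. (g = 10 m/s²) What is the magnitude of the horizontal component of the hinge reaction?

H_x ≈ 369 N

Take torques about the hinge: T sin 51° · 2.7 = 67.9×10×1.5 + 272×0.78 = 1230.7 N·m.
So T = 1230.7 / (0.7771 × 2.7) = 586.51 N.
ΣF_x = 0: H_x = T cos 51° = 369.1 N.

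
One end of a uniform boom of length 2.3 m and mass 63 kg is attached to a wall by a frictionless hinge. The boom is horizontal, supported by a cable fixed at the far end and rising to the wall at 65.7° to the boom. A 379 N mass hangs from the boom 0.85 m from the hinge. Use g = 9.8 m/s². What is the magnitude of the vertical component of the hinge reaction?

|H_y| ≈ 548 N

Take torques about the hinge: T sin 65.7° · 2.3 = 63×9.8×1.15 + 379×0.85 = 1032.2 N·m.
So T = 1032.2 / (0.9114 × 2.3) = 492.39 N.
ΣF_y = 0: H_y = (63×9.8 + 379) − T sin 65.7° = 996.4 − 448.77 = 547.63 N.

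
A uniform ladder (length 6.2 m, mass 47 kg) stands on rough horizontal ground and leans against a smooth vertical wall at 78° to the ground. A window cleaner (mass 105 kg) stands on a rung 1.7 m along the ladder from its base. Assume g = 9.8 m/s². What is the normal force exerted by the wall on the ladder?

N_wall ≈ 109 N

Torques about the foot: N_wall · 6.2 sin 78° = 47×9.8×3.1 cos 78° + 105×9.8×1.7 cos 78° → N_wall = 108.92 N.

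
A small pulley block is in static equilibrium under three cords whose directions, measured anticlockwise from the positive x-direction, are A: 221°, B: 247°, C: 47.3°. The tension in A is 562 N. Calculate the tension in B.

Resolve: ΣF_x = 562 cos 221° + T_B cos 247° + T_C cos 47.3° = 0.
        ΣF_y = 562 sin 221° + T_B sin 247° + T_C sin 47.3° = 0.
The known terms sum to (-424.1, -368.7) N, so -0.3907 T_B + 0.6782 T_C = 424.1 and -0.9205 T_B + 0.7349 T_C = 368.7.
Solving simultaneously: T_B = 182.9 N, T_C = 730.8 N.

T_B ≈ 183 N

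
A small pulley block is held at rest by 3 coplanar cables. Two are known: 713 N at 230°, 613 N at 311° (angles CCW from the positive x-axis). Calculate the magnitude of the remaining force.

Sum the known components: ΣF_x = -56.14 N, ΣF_y = -1009 N.
For equilibrium the remaining force must supply (−ΣF_x, −ΣF_y) = (56.14, 1009) N.
Magnitude = √((56.14)² + (1009)²) = 1010 N; direction = atan2(1009, 56.14) = 86.8°.

F ≈ 1010 N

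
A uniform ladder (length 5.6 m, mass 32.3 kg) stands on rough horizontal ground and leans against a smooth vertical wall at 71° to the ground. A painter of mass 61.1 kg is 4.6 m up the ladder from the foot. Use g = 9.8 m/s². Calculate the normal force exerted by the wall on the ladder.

N_wall ≈ 224 N

Torques about the foot: N_wall · 5.6 sin 71° = 32.3×9.8×2.8 cos 71° + 61.1×9.8×4.6 cos 71° → N_wall = 223.86 N.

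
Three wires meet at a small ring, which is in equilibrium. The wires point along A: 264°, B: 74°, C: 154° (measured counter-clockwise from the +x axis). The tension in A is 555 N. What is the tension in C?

T_C ≈ 97.9 N

Resolve: ΣF_x = 555 cos 264° + T_B cos 74° + T_C cos 154° = 0.
        ΣF_y = 555 sin 264° + T_B sin 74° + T_C sin 154° = 0.
The known terms sum to (-58.01, -552) N, so 0.2756 T_B − 0.8988 T_C = 58.01 and 0.9613 T_B + 0.4384 T_C = 552.
Solving simultaneously: T_B = 529.6 N, T_C = 97.86 N.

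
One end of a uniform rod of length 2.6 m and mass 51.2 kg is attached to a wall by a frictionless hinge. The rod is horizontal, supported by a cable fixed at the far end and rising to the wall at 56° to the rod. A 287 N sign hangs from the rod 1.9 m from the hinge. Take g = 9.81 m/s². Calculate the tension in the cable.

T ≈ 556 N

Take torques about the hinge: T sin 56° · 2.6 = 51.2×9.81×1.3 + 287×1.9 = 1198.3 N·m.
So T = 1198.3 / (0.8290 × 2.6) = 555.91 N.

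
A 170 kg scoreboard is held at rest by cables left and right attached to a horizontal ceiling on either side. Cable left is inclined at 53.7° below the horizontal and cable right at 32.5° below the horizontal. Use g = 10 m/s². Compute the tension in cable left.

Weight W = 170 × 10 = 1700 N acts straight down.
Horizontal: T_left cos 53.7° = T_right cos 32.5°  →  T_right = 0.7019 T_left.
Vertical: T_left sin 53.7° + T_right sin 32.5° = 1700.
Substituting the horizontal relation into the vertical equation gives 1.183 T_left = 1700, so T_left = 1437 N.

T_left ≈ 1440 N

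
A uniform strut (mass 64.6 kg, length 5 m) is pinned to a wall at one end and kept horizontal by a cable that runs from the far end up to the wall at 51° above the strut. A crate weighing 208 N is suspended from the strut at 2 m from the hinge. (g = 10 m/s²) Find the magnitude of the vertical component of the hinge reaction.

Take torques about the hinge: T sin 51° · 5 = 64.6×10×2.5 + 208×2 = 2031 N·m.
So T = 2031 / (0.7771 × 5) = 522.68 N.
ΣF_y = 0: H_y = (64.6×10 + 208) − T sin 51° = 854 − 406.2 = 447.8 N.

|H_y| ≈ 448 N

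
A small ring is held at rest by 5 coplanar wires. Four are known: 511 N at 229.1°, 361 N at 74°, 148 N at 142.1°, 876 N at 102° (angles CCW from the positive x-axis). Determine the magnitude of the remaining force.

Sum the known components: ΣF_x = -534 N, ΣF_y = 908.5 N.
For equilibrium the remaining force must supply (−ΣF_x, −ΣF_y) = (534, -908.5) N.
Magnitude = √((534)² + (-908.5)²) = 1054 N; direction = atan2(-908.5, 534) = 300.4°.

F ≈ 1050 N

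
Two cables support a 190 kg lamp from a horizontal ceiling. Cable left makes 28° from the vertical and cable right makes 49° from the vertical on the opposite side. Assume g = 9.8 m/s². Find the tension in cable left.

T_left ≈ 1440 N

Angles from the horizontal: cable left is 90° − 28° = 62°, cable right is 90° − 49° = 41°.
Weight W = 190 × 9.8 = 1862 N acts straight down.
Horizontal: T_left cos 62° = T_right cos 41°  →  T_right = 0.6221 T_left.
Vertical: T_left sin 62° + T_right sin 41° = 1862.
Substituting the horizontal relation into the vertical equation gives 1.291 T_left = 1862, so T_left = 1442 N.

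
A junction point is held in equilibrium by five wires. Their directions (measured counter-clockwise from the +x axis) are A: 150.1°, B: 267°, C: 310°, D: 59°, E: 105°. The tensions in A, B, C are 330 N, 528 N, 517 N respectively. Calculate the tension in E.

Resolve: ΣF_x = 330 cos 150.1° + 528 cos 267° + 517 cos 310° + T_D cos 59° + T_E cos 105° = 0.
        ΣF_y = 330 sin 150.1° + 528 sin 267° + 517 sin 310° + T_D sin 59° + T_E sin 105° = 0.
The known terms sum to (18.61, -758.8) N, so 0.5150 T_D − 0.2588 T_E = -18.61 and 0.8572 T_D + 0.9659 T_E = 758.8.
Solving simultaneously: T_D = 248 N, T_E = 565.5 N.

T_E ≈ 565 N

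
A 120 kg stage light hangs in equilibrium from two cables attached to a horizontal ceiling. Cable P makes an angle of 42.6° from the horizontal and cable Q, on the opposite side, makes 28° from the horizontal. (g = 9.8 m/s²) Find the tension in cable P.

T_P ≈ 1100 N

Weight W = 120 × 9.8 = 1176 N acts straight down.
Horizontal: T_P cos 42.6° = T_Q cos 28°  →  T_Q = 0.8337 T_P.
Vertical: T_P sin 42.6° + T_Q sin 28° = 1176.
Substituting the horizontal relation into the vertical equation gives 1.068 T_P = 1176, so T_P = 1101 N.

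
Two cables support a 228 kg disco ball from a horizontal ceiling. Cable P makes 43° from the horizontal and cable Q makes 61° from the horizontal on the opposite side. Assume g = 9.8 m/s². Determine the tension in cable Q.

T_Q ≈ 1680 N

Weight W = 228 × 9.8 = 2234 N acts straight down.
Horizontal: T_P cos 43° = T_Q cos 61°  →  T_P = 0.6629 T_Q.
Vertical: T_P sin 43° + T_Q sin 61° = 2234.
Substituting the horizontal relation into the vertical equation gives 1.327 T_Q = 2234, so T_Q = 1684 N.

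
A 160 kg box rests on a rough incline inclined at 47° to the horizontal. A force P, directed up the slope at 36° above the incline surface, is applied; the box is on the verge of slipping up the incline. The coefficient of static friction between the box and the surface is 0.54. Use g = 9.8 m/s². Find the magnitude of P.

On the verge of sliding up the incline, friction equals μN and acts down the slope.
Perpendicular: N + P sin 36° = W cos 47° = 1069 N.
Along incline: P cos 36° = W sin 47° + μN  with W sin 47° = 1147 N.
Solving the pair for P and N: P = 1531 N, N = 169.6 N (and f = μN = 91.61 N).

P ≈ 1530 N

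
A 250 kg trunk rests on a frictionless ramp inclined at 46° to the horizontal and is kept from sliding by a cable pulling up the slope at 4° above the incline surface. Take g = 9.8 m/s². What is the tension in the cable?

T ≈ 1770 N

Take axes along and perpendicular to the incline. Weight components: W sin 46° = 1762 N down-slope, W cos 46° = 1702 N into the surface.
Along incline: T cos 4° = W sin 46° → T = 1767 N.
Perpendicular: N = W cos 46° − T sin 4° = 1579 N.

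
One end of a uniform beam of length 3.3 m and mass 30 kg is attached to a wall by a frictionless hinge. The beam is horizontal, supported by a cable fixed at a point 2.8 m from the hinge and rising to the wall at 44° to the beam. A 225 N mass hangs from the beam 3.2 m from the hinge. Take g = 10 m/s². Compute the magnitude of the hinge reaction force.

Take torques about the hinge: T sin 44° · 2.8 = 30×10×1.65 + 225×3.2 = 1215 N·m.
So T = 1215 / (0.6947 × 2.8) = 624.66 N.
ΣF_x = 0: H_x = T cos 44° = 449.35 N.
ΣF_y = 0: H_y = (30×10 + 225) − T sin 44° = 525 − 433.93 = 91.071 N.
|H| = √(H_x² + H_y²) = √((449.35)² + (91.071)²) = 458.48 N.

|H| ≈ 458 N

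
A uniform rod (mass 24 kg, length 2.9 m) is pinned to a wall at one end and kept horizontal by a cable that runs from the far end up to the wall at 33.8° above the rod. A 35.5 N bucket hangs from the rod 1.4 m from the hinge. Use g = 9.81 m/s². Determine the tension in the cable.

Take torques about the hinge: T sin 33.8° · 2.9 = 24×9.81×1.45 + 35.5×1.4 = 391.09 N·m.
So T = 391.09 / (0.5563 × 2.9) = 242.42 N.

T ≈ 242 N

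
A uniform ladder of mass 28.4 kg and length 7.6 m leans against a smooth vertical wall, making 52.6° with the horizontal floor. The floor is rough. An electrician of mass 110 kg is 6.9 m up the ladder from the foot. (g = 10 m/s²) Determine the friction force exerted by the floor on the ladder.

f ≈ 872 N

Torques about the foot: N_wall · 7.6 sin 52.6° = 28.4×10×3.8 cos 52.6° + 110×10×6.9 cos 52.6° → N_wall = 872.12 N.
ΣF_x = 0: f_floor = N_wall = 872.12 N.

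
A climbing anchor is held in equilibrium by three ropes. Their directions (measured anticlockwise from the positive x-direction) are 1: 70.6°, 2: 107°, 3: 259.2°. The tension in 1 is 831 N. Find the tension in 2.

Resolve: ΣF_x = 831 cos 70.6° + T_2 cos 107° + T_3 cos 259.2° = 0.
        ΣF_y = 831 sin 70.6° + T_2 sin 107° + T_3 sin 259.2° = 0.
The known terms sum to (276, 783.8) N, so -0.2924 T_2 − 0.1874 T_3 = -276 and 0.9563 T_2 − 0.9823 T_3 = -783.8.
Solving simultaneously: T_2 = 266.4 N, T_3 = 1057 N.

T_2 ≈ 266 N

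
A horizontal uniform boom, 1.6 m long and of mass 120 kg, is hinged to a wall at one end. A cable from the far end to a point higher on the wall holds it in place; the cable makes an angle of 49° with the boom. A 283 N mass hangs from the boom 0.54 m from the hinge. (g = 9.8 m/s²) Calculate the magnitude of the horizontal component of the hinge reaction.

H_x ≈ 594 N

Take torques about the hinge: T sin 49° · 1.6 = 120×9.8×0.8 + 283×0.54 = 1093.6 N·m.
So T = 1093.6 / (0.7547 × 1.6) = 905.66 N.
ΣF_x = 0: H_x = T cos 49° = 594.17 N.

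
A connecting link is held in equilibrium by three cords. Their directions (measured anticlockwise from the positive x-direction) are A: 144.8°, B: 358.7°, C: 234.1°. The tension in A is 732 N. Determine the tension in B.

Resolve: ΣF_x = 732 cos 144.8° + T_B cos 358.7° + T_C cos 234.1° = 0.
        ΣF_y = 732 sin 144.8° + T_B sin 358.7° + T_C sin 234.1° = 0.
The known terms sum to (-598.2, 421.9) N, so 0.9997 T_B − 0.5864 T_C = 598.2 and -0.0227 T_B − 0.8100 T_C = -421.9.
Solving simultaneously: T_B = 889.2 N, T_C = 496 N.

T_B ≈ 889 N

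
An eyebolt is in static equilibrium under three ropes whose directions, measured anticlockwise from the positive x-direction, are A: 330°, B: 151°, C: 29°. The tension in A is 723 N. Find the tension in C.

T_C ≈ 14.9 N

Resolve: ΣF_x = 723 cos 330° + T_B cos 151° + T_C cos 29° = 0.
        ΣF_y = 723 sin 330° + T_B sin 151° + T_C sin 29° = 0.
The known terms sum to (626.1, -361.5) N, so -0.8746 T_B + 0.8746 T_C = -626.1 and 0.4848 T_B + 0.4848 T_C = 361.5.
Solving simultaneously: T_B = 730.8 N, T_C = 14.88 N.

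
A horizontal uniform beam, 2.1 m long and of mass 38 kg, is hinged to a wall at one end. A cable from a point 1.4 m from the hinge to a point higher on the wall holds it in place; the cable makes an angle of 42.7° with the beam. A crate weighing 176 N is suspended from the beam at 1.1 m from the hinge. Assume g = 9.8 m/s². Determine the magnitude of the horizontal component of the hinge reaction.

H_x ≈ 453 N

Take torques about the hinge: T sin 42.7° · 1.4 = 38×9.8×1.05 + 176×1.1 = 584.62 N·m.
So T = 584.62 / (0.6782 × 1.4) = 615.76 N.
ΣF_x = 0: H_x = T cos 42.7° = 452.53 N.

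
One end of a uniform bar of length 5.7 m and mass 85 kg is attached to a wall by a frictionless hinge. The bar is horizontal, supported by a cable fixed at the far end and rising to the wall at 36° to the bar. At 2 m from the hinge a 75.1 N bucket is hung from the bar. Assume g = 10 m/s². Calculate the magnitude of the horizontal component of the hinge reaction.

H_x ≈ 621 N

Take torques about the hinge: T sin 36° · 5.7 = 85×10×2.85 + 75.1×2 = 2572.7 N·m.
So T = 2572.7 / (0.5878 × 5.7) = 767.88 N.
ΣF_x = 0: H_x = T cos 36° = 621.23 N.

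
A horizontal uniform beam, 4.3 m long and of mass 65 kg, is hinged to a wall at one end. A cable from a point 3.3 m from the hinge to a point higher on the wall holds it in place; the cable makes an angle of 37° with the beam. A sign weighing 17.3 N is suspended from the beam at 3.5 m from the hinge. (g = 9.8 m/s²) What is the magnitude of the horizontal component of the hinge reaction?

Take torques about the hinge: T sin 37° · 3.3 = 65×9.8×2.15 + 17.3×3.5 = 1430.1 N·m.
So T = 1430.1 / (0.6018 × 3.3) = 720.09 N.
ΣF_x = 0: H_x = T cos 37° = 575.09 N.

H_x ≈ 575 N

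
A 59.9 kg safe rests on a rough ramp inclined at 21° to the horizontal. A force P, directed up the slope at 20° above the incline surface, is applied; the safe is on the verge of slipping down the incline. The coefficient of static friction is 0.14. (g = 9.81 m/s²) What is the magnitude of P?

P ≈ 150 N

On the verge of sliding down the incline, friction equals μN and acts up the slope.
Perpendicular: N + P sin 20° = W cos 21° = 548.6 N.
Along incline: P cos 20° + μN = W sin 21° with W sin 21° = 210.6 N.
Solving the pair for P and N: P = 150 N, N = 497.3 N (and f = μN = 69.62 N).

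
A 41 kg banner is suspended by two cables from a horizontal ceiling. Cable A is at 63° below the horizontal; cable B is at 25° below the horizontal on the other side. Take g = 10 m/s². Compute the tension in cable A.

T_A ≈ 372 N

Weight W = 41 × 10 = 410 N acts straight down.
Horizontal: T_A cos 63° = T_B cos 25°  →  T_B = 0.5009 T_A.
Vertical: T_A sin 63° + T_B sin 25° = 410.
Substituting the horizontal relation into the vertical equation gives 1.103 T_A = 410, so T_A = 371.8 N.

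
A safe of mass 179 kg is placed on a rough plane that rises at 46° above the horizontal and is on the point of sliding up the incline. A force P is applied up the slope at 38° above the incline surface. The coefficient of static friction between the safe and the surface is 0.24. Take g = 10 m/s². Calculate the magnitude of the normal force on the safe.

On the verge of sliding up the incline, friction equals μN and acts down the slope.
Perpendicular: N + P sin 38° = W cos 46° = 1243 N.
Along incline: P cos 38° = W sin 46° + μN  with W sin 46° = 1288 N.
Solving the pair for P and N: P = 1695 N, N = 199.9 N (and f = μN = 47.99 N).

N ≈ 200 N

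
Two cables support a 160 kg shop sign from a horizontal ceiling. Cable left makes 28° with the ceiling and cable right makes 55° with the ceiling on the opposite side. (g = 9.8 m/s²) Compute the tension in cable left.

T_left ≈ 906 N

Weight W = 160 × 9.8 = 1568 N acts straight down.
Horizontal: T_left cos 28° = T_right cos 55°  →  T_right = 1.539 T_left.
Vertical: T_left sin 28° + T_right sin 55° = 1568.
Substituting the horizontal relation into the vertical equation gives 1.73 T_left = 1568, so T_left = 906.1 N.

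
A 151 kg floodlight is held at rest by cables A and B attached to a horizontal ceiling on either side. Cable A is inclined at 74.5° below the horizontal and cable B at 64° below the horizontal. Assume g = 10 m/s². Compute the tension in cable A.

Weight W = 151 × 10 = 1510 N acts straight down.
Horizontal: T_A cos 74.5° = T_B cos 64°  →  T_B = 0.6096 T_A.
Vertical: T_A sin 74.5° + T_B sin 64° = 1510.
Substituting the horizontal relation into the vertical equation gives 1.512 T_A = 1510, so T_A = 999 N.

T_A ≈ 999 N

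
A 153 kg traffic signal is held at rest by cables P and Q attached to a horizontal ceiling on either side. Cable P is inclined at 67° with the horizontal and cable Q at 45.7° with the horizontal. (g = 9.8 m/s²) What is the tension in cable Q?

Weight W = 153 × 9.8 = 1499 N acts straight down.
Horizontal: T_P cos 67° = T_Q cos 45.7°  →  T_P = 1.787 T_Q.
Vertical: T_P sin 67° + T_Q sin 45.7° = 1499.
Substituting the horizontal relation into the vertical equation gives 2.361 T_Q = 1499, so T_Q = 635.1 N.

T_Q ≈ 635 N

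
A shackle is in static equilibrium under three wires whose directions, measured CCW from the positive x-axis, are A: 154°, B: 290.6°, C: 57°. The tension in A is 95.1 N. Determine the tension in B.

Resolve: ΣF_x = 95.1 cos 154° + T_B cos 290.6° + T_C cos 57° = 0.
        ΣF_y = 95.1 sin 154° + T_B sin 290.6° + T_C sin 57° = 0.
The known terms sum to (-85.48, 41.69) N, so 0.3518 T_B + 0.5446 T_C = 85.48 and -0.9361 T_B + 0.8387 T_C = -41.69.
Solving simultaneously: T_B = 117.3 N, T_C = 81.18 N.

T_B ≈ 117 N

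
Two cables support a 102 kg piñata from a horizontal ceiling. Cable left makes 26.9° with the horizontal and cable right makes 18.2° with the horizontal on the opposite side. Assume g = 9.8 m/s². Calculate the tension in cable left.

Weight W = 102 × 9.8 = 999.6 N acts straight down.
Horizontal: T_left cos 26.9° = T_right cos 18.2°  →  T_right = 0.9388 T_left.
Vertical: T_left sin 26.9° + T_right sin 18.2° = 999.6.
Substituting the horizontal relation into the vertical equation gives 0.7456 T_left = 999.6, so T_left = 1341 N.

T_left ≈ 1340 N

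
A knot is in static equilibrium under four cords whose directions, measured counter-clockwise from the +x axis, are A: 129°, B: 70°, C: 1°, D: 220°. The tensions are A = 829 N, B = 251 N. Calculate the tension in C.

T_C ≈ 1520 N

Resolve: ΣF_x = 829 cos 129° + 251 cos 70° + T_C cos 1° + T_D cos 220° = 0.
        ΣF_y = 829 sin 129° + 251 sin 70° + T_C sin 1° + T_D sin 220° = 0.
The known terms sum to (-435.9, 880.1) N, so 0.9998 T_C − 0.7660 T_D = 435.9 and 0.0175 T_C − 0.6428 T_D = -880.1.
Solving simultaneously: T_C = 1517 N, T_D = 1410 N.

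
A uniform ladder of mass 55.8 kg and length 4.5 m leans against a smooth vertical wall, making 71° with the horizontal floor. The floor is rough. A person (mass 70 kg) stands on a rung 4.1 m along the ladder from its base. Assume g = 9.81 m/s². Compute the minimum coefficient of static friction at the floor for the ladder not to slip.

μ_min ≈ 0.251

ΣF_y = 0: N_floor = 55.8×9.81 + 70×9.81 = 1234.1 N.
Torques about the foot: N_wall · 4.5 sin 71° = 55.8×9.81×2.25 cos 71° + 70×9.81×4.1 cos 71° → N_wall = 309.67 N.
ΣF_x = 0: f_floor = N_wall = 309.67 N.
μ_min = f_floor / N_floor = 309.67 / 1234.1 = 0.2509.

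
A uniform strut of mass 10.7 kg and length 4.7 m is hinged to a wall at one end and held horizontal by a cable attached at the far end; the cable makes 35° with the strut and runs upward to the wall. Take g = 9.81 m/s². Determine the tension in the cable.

Take torques about the hinge: T sin 35° · 4.7 = 10.7×9.81×2.35 = 246.67 N·m.
So T = 246.67 / (0.5736 × 4.7) = 91.502 N.

T ≈ 91.5 N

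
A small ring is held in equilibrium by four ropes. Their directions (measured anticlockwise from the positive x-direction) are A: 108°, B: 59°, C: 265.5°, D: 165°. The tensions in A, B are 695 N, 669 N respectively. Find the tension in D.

T_D ≈ 33.1 N

Resolve: ΣF_x = 695 cos 108° + 669 cos 59° + T_C cos 265.5° + T_D cos 165° = 0.
        ΣF_y = 695 sin 108° + 669 sin 59° + T_C sin 265.5° + T_D sin 165° = 0.
The known terms sum to (129.8, 1234) N, so -0.0785 T_C − 0.9659 T_D = -129.8 and -0.9969 T_C + 0.2588 T_D = -1234.
Solving simultaneously: T_C = 1247 N, T_D = 33.10 N.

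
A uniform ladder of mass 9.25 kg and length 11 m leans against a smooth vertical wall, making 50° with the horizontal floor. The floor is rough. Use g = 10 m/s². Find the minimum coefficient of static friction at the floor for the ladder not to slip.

μ_min ≈ 0.420

ΣF_y = 0: N_floor = 9.25×10 = 92.5 N.
Torques about the foot: N_wall · 11 sin 50° = 9.25×10×5.5 cos 50° → N_wall = 38.808 N.
ΣF_x = 0: f_floor = N_wall = 38.808 N.
μ_min = f_floor / N_floor = 38.808 / 92.5 = 0.4195.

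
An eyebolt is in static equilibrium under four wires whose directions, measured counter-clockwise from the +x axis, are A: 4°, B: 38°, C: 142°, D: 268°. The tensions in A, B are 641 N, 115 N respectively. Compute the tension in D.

T_D ≈ 668 N

Resolve: ΣF_x = 641 cos 4° + 115 cos 38° + T_C cos 142° + T_D cos 268° = 0.
        ΣF_y = 641 sin 4° + 115 sin 38° + T_C sin 142° + T_D sin 268° = 0.
The known terms sum to (730.1, 115.5) N, so -0.7880 T_C − 0.0349 T_D = -730.1 and 0.6157 T_C − 0.9994 T_D = -115.5.
Solving simultaneously: T_C = 896.9 N, T_D = 668.1 N.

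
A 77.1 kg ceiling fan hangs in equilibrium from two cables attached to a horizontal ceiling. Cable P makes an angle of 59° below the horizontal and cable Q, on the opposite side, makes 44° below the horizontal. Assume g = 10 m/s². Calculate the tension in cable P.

T_P ≈ 569 N

Weight W = 77.1 × 10 = 771 N acts straight down.
Horizontal: T_P cos 59° = T_Q cos 44°  →  T_Q = 0.716 T_P.
Vertical: T_P sin 59° + T_Q sin 44° = 771.
Substituting the horizontal relation into the vertical equation gives 1.355 T_P = 771, so T_P = 569.2 N.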